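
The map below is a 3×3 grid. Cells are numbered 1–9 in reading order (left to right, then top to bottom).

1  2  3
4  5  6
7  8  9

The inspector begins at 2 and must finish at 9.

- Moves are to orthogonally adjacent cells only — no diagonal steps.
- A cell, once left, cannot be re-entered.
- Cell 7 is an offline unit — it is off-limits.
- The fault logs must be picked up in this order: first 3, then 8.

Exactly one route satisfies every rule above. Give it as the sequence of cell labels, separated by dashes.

2 - 3 - 6 - 5 - 8 - 9

The waypoints must appear in the order 3, 8, with no cell reused.
Route from 2: right to 3, down to 6, left to 5, down to 8, right to 9 — 5 moves in all.
Check: order respected (3 at step 1, 8 at step 4).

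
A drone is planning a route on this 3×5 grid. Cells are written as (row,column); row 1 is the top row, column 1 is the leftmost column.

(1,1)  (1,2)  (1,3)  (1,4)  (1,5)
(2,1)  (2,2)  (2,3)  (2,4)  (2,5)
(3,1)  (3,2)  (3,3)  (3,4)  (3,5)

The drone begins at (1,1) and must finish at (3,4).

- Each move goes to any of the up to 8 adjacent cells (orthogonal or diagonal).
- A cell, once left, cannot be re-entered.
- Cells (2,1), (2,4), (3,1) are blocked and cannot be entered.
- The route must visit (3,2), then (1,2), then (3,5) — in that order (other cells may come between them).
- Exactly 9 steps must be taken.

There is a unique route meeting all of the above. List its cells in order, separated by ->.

(1,1) -> (2,2) -> (3,2) -> (2,3) -> (1,2) -> (1,3) -> (1,4) -> (2,5) -> (3,5) -> (3,4)

The waypoints must appear in the order (3,2), (1,2), (3,5), with no cell reused.
Route from (1,1): down-right to (2,2), down to (3,2), up-right to (2,3), up-left to (1,2), 2× right (reaching (1,4)), down-right to (2,5), down to (3,5), left to (3,4) — 9 moves in all.
Check: order respected ((3,2) at step 2, (1,2) at step 4, (3,5) at step 8); 9 moves as required.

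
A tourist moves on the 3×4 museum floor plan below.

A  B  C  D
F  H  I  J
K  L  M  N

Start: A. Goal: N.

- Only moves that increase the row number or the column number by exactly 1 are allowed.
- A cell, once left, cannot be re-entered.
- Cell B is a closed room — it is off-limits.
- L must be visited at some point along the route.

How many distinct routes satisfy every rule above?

A right/down-only route from A to N makes exactly 2 down-moves and 3 right-moves in some order.
With no other constraints that would be C(5,2) = 10 routes.
Split at L and multiply the segment counts (each segment already excludes blocked cells): A→L: 2; L→N: 1; product = 2.
That gives 2 routes.

2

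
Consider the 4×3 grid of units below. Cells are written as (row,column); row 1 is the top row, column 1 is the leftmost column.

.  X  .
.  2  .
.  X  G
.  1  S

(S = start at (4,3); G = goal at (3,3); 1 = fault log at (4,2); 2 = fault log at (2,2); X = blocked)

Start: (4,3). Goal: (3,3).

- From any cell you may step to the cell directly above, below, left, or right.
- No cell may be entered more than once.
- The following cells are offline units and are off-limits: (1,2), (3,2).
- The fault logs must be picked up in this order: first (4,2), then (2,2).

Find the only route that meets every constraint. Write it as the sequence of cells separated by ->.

(4,3) -> (4,2) -> (4,1) -> (3,1) -> (2,1) -> (2,2) -> (2,3) -> (3,3)

The waypoints must appear in the order (4,2), (2,2), with no cell reused.
Route from (4,3): 2× left (reaching (4,1)), 2× up (reaching (2,1)), 2× right (reaching (2,3)), down to (3,3) — 7 moves in all.
Check: order respected (1 at step 1, 2 at step 5).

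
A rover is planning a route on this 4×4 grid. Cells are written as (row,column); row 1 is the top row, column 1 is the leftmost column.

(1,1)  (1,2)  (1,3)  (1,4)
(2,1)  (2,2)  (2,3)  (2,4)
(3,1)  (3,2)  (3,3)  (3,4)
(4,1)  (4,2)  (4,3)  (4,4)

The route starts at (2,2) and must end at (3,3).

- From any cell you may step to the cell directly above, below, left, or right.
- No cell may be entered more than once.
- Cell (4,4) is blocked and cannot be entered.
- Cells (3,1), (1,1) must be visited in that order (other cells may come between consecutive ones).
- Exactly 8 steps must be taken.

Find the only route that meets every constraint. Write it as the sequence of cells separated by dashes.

(2,2) - (3,2) - (3,1) - (2,1) - (1,1) - (1,2) - (1,3) - (2,3) - (3,3)

The waypoints must appear in the order (3,1), (1,1), with no cell reused.
Route from (2,2): down 1 to (3,2), left 1 to (3,1), up 2 to (1,1), right 2 to (1,3), down 2 to (3,3) — 8 moves in all.
Check: order respected ((3,1) at step 2, (1,1) at step 4); 8 moves as required.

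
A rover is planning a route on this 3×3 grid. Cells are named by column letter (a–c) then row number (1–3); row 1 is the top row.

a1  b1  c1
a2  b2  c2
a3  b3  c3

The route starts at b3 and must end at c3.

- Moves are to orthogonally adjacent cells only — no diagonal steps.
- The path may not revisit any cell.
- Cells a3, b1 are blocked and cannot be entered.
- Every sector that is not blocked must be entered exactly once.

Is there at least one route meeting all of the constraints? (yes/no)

no

Cell a1 has only one open neighbour but is neither the start nor the goal, so a Hamiltonian route would have to both enter and leave it through the same neighbour — impossible without revisiting.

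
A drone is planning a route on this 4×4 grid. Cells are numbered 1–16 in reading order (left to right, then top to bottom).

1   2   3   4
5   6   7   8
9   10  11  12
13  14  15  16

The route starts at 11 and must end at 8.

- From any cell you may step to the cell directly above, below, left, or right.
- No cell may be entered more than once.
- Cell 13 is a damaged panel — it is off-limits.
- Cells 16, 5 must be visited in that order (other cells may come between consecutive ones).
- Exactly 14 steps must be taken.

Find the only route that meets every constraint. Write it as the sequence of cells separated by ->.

11 -> 12 -> 16 -> 15 -> 14 -> 10 -> 9 -> 5 -> 1 -> 2 -> 6 -> 7 -> 3 -> 4 -> 8

The waypoints must appear in the order 16, 5, with no cell reused.
Route from 11: right 1 to 12, down 1 to 16, left 2 to 14, up 1 to 10, left 1 to 9, up 2 to 1, right 1 to 2, down 1 to 6, right 1 to 7, up 1 to 3, right 1 to 4, down 1 to 8 — 14 moves in all.
Check: order respected (16 at step 2, 5 at step 7); 14 moves as required.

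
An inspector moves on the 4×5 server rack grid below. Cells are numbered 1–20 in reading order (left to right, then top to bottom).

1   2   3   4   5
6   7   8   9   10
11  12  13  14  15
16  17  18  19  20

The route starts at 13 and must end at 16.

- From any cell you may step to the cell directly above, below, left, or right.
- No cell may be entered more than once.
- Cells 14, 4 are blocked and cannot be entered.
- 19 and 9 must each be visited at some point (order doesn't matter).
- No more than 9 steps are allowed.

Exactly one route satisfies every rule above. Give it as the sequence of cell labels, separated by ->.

13 -> 8 -> 9 -> 10 -> 15 -> 20 -> 19 -> 18 -> 17 -> 16

The budget equals the shortest possible length, so every move has to be on a shortest route through the required cells.
Route from 13: up to 8, 2× right (reaching 10), 2× down (reaching 20), 4× left (reaching 16) — 9 moves in all.
Check: all required cells visited; 9 ≤ 9 moves.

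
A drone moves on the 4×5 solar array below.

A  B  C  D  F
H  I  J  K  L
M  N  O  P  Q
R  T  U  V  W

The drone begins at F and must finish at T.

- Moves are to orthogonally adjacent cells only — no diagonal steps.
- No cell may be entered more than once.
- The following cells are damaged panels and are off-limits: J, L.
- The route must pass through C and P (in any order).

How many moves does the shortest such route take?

10

Any route passes through C and P in some order between F and T. Summing Manhattan distances along each leg and taking the cheapest ordering (F → C → P → T) gives a lower bound of 2 + 3 + 3 = 8 moves.
The shortest route satisfying every rule uses 10 moves: F → D → C → B → I → N → O → P → V → U → T.
The no-revisit rule (legs can't share cells) pushes the minimum above the 8-move bound; an exhaustive check rules out every length from 8 to 9, leaving 10 as the minimum.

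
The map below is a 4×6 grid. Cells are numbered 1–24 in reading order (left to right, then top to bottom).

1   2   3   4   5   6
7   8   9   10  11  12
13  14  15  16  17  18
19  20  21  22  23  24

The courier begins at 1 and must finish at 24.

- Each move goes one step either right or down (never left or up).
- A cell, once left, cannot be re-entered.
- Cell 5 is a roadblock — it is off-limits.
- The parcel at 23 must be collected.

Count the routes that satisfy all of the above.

A right/down-only route from 1 to 24 makes exactly 3 down-moves and 5 right-moves in some order.
With no other constraints that would be C(8,3) = 56 routes.
Split at 23 and multiply the segment counts (each segment already excludes blocked cells): 1→23: 34; 23→24: 1; product = 34.
That gives 34 routes.

34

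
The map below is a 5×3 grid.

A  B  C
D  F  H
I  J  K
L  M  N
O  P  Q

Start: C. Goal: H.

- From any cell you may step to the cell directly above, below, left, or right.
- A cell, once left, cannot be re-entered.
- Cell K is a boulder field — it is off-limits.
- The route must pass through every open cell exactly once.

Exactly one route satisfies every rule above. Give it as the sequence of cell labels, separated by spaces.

Need to visit all 14 open cells exactly once, starting at C and ending at H.
Cell A has only two open neighbours (D and B), so the path must pass straight through it: one of those is the cell it's entered from and the other is where it exits.
Route from C: 2× left (reaching A), 4× down (reaching O), 2× right (reaching Q), up to N, left to M, 2× up (reaching F), right to H — 13 moves in all.
Check: all 14 open cells covered.

C B A D I L O P Q N M J F H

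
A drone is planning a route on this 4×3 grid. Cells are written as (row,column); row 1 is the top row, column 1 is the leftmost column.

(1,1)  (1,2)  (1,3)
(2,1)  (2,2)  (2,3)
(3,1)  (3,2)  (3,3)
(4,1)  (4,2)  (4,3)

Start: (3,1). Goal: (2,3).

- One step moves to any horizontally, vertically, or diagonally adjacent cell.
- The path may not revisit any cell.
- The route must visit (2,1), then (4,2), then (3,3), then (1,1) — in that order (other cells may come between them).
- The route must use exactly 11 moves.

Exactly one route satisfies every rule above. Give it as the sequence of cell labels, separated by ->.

(3,1) -> (2,1) -> (3,2) -> (4,1) -> (4,2) -> (4,3) -> (3,3) -> (2,2) -> (1,1) -> (1,2) -> (1,3) -> (2,3)

The waypoints must appear in the order (2,1), (4,2), (3,3), (1,1), with no cell reused.
Route from (3,1): up 1 to (2,1), down-right 1 to (3,2), down-left 1 to (4,1), right 2 to (4,3), up 1 to (3,3), up-left 2 to (1,1), right 2 to (1,3), down 1 to (2,3) — 11 moves in all.
Check: order respected ((2,1) at step 1, (4,2) at step 4, (3,3) at step 6, (1,1) at step 8); 11 moves as required.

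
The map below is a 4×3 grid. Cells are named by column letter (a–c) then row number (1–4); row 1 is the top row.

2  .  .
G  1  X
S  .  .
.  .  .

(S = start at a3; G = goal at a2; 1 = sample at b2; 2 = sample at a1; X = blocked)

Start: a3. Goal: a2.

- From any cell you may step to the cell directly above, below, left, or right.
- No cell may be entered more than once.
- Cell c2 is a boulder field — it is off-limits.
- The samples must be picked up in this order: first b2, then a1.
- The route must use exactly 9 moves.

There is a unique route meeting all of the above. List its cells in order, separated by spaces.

a3 a4 b4 c4 c3 b3 b2 b1 a1 a2

The waypoints must appear in the order b2, a1, with no cell reused.
Route from a3: down to a4, 2× right (reaching c4), up to c3, left to b3, 2× up (reaching b1), left to a1, down to a2 — 9 moves in all.
Check: order respected (1 at step 6, 2 at step 8); 9 moves as required.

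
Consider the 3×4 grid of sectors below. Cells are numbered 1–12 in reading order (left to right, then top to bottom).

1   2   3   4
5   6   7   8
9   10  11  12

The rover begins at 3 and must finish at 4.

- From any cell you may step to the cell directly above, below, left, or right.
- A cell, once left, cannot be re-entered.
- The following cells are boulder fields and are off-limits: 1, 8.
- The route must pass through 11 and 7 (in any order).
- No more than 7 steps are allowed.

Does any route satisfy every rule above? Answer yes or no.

Every way from 11 onward to 4 runs back through 3, which the route has already used — so it cannot be completed without a revisit.

no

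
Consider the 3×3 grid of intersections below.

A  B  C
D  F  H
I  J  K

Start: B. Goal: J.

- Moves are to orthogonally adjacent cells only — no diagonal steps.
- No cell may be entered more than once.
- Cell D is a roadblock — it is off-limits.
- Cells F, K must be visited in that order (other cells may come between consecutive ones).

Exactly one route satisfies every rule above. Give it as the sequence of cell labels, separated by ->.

B -> F -> H -> K -> J

The waypoints must appear in the order F, K, with no cell reused.
Route from B: down to F, right to H, down to K, left to J — 4 moves in all.
Check: order respected (F at step 1, K at step 3).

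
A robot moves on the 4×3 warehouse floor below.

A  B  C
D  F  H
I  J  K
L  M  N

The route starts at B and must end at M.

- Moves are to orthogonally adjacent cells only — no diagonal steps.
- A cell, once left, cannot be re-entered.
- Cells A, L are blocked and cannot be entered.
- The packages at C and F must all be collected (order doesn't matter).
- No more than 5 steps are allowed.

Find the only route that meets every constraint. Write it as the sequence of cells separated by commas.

B, C, H, F, J, M

The budget equals the shortest possible length, so every move has to be on a shortest route through the required cells.
Route from B: right 1 to C, down 1 to H, left 1 to F, down 2 to M — 5 moves in all.
Check: all required cells visited; 5 ≤ 5 moves.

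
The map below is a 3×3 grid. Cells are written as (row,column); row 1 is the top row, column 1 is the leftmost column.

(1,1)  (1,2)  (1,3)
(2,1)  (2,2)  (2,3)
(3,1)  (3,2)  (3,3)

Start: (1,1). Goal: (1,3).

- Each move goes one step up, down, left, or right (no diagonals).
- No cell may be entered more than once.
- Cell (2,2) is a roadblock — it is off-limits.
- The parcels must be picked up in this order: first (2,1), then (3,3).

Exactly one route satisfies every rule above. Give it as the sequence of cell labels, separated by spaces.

The waypoints must appear in the order (2,1), (3,3), with no cell reused.
Route from (1,1): down 2 to (3,1), right 2 to (3,3), up 2 to (1,3) — 6 moves in all.
Check: order respected ((2,1) at step 1, (3,3) at step 4).

(1,1) (2,1) (3,1) (3,2) (3,3) (2,3) (1,3)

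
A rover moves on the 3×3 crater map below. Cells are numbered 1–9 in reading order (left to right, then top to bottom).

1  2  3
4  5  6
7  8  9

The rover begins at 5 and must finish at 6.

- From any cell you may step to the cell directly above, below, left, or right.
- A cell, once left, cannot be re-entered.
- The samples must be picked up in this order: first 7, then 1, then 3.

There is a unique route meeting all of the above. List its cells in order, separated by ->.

5 -> 8 -> 7 -> 4 -> 1 -> 2 -> 3 -> 6

The waypoints must appear in the order 7, 1, 3, with no cell reused.
Route from 5: down 1 to 8, left 1 to 7, up 2 to 1, right 2 to 3, down 1 to 6 — 7 moves in all.
Check: order respected (7 at step 2, 1 at step 4, 3 at step 6).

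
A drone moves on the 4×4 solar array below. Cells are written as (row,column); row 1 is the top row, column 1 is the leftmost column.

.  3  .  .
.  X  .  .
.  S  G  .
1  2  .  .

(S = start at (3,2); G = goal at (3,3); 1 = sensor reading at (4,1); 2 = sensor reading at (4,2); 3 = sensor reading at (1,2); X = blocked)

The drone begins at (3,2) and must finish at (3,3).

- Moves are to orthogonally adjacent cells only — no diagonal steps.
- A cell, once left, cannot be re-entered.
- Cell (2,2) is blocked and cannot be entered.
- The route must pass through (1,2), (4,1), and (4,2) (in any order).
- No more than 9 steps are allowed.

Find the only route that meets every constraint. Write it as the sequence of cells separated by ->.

(3,2) -> (4,2) -> (4,1) -> (3,1) -> (2,1) -> (1,1) -> (1,2) -> (1,3) -> (2,3) -> (3,3)

The 9-move cap with required stops at (1,2), (4,1), (4,2) leaves no slack for detours.
Route from (3,2): down 1 to (4,2), left 1 to (4,1), up 3 to (1,1), right 2 to (1,3), down 2 to (3,3) — 9 moves in all.
Check: all required cells visited; 9 ≤ 9 moves.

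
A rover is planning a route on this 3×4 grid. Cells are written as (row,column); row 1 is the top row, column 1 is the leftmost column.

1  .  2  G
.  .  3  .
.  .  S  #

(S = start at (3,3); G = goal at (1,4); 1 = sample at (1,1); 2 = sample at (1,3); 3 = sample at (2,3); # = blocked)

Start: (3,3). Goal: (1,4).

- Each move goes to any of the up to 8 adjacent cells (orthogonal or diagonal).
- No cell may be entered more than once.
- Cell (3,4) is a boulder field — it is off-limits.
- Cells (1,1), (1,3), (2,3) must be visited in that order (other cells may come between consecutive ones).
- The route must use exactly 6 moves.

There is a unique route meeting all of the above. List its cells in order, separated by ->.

The waypoints must appear in the order (1,1), (1,3), (2,3), with no cell reused.
Route from (3,3): 2× up-left (reaching (1,1)), 2× right (reaching (1,3)), down to (2,3), up-right to (1,4) — 6 moves in all.
Check: order respected (1 at step 2, 2 at step 4, 3 at step 5); 6 moves as required.

(3,3) -> (2,2) -> (1,1) -> (1,2) -> (1,3) -> (2,3) -> (1,4)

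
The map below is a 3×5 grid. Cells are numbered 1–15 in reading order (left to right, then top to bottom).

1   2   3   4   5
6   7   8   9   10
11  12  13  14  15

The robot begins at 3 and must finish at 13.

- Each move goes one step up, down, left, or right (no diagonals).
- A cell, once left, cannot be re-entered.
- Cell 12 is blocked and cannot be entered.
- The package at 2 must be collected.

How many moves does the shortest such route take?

4

Any route passes through 2 somewhere between 3 and 13. Summing Manhattan distances along the two legs (3 → 2 → 13) gives a lower bound of 1 + 3 = 4 moves.
A route of 4 moves achieves this: 3 → 2 → 7 → 8 → 13.
Since 4 matches the lower bound, it is optimal.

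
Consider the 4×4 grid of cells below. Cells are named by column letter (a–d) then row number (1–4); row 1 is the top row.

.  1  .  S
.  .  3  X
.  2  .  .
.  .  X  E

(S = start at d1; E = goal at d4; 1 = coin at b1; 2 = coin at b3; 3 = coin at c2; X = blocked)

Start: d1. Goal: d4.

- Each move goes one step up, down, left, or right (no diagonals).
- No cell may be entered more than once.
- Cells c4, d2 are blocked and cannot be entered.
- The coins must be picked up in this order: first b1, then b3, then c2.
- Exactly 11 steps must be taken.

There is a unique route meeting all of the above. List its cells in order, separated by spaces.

d1 c1 b1 a1 a2 a3 b3 b2 c2 c3 d3 d4

The waypoints must appear in the order b1, b3, c2, with no cell reused.
Route from d1: left 3 to a1, down 2 to a3, right 1 to b3, up 1 to b2, right 1 to c2, down 1 to c3, right 1 to d3, down 1 to d4 — 11 moves in all.
Check: order respected (1 at step 2, 2 at step 6, 3 at step 8); 11 moves as required.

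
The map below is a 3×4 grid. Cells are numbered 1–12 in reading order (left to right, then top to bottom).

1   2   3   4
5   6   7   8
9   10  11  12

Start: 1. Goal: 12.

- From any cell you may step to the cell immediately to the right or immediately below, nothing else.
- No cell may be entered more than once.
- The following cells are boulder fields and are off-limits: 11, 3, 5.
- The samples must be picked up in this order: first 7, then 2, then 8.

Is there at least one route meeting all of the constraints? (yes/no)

no

2 lies above 7, so going from 7 to 2 would need an upward move — but moves only go right/down, so 7 cannot be visited before 2.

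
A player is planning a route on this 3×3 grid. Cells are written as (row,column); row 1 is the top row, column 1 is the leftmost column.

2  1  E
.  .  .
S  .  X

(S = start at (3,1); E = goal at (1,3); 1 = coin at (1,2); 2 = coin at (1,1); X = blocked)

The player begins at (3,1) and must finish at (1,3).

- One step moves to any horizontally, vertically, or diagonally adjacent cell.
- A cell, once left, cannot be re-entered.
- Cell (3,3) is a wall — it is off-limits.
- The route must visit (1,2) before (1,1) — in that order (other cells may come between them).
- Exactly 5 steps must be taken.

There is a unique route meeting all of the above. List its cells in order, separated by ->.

The waypoints must appear in the order (1,2), (1,1), with no cell reused.
Route from (3,1): up 1 to (2,1), up-right 1 to (1,2), left 1 to (1,1), down-right 1 to (2,2), up-right 1 to (1,3) — 5 moves in all.
Check: order respected (1 at step 2, 2 at step 3); 5 moves as required.

(3,1) -> (2,1) -> (1,2) -> (1,1) -> (2,2) -> (1,3)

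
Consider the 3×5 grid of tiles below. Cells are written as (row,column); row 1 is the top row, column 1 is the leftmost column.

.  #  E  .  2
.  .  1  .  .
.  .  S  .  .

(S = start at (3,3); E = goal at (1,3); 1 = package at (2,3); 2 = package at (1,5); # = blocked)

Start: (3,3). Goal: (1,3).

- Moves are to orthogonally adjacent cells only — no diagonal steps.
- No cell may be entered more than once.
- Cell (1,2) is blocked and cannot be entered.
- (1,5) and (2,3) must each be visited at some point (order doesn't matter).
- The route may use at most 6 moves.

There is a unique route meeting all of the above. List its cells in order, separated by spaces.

(3,3) (2,3) (2,4) (2,5) (1,5) (1,4) (1,3)

The 6-move cap with required stops at (1,5), (2,3) leaves no slack for detours.
Route from (3,3): up to (2,3), 2× right (reaching (2,5)), up to (1,5), 2× left (reaching (1,3)) — 6 moves in all.
Check: all required cells visited; 6 ≤ 6 moves.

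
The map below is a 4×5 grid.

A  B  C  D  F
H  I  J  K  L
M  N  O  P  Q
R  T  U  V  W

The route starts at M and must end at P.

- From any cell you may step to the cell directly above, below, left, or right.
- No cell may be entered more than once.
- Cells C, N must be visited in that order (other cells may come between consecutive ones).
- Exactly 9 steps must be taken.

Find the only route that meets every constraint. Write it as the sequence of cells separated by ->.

M -> H -> A -> B -> C -> J -> I -> N -> O -> P

The waypoints must appear in the order C, N, with no cell reused.
Route from M: up 2 to A, right 2 to C, down 1 to J, left 1 to I, down 1 to N, right 2 to P — 9 moves in all.
Check: order respected (C at step 4, N at step 7); 9 moves as required.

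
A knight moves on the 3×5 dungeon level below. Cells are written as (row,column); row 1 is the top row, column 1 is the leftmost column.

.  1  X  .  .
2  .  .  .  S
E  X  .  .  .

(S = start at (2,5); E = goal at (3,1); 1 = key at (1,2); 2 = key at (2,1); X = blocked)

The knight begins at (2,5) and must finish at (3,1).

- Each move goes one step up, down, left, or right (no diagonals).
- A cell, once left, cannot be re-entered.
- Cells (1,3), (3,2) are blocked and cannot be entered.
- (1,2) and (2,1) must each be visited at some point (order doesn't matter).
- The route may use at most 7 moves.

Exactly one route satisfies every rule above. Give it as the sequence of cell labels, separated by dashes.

The budget equals the shortest possible length, so every move has to be on a shortest route through the required cells.
Route from (2,5): 3× left (reaching (2,2)), up to (1,2), left to (1,1), 2× down (reaching (3,1)) — 7 moves in all.
Check: all required cells visited; 7 ≤ 7 moves.

(2,5) - (2,4) - (2,3) - (2,2) - (1,2) - (1,1) - (2,1) - (3,1)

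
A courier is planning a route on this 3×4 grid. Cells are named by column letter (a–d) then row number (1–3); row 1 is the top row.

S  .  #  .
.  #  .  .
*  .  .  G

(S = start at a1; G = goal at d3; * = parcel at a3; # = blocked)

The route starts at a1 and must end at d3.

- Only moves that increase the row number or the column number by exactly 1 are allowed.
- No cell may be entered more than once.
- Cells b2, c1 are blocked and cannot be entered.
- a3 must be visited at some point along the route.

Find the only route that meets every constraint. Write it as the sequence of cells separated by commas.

Moves only go right or down, so the column and row indices never decrease.
Route from a1: down 2 to a3, right 3 to d3 — 5 moves in all.
Check: all required cells visited.

a1, a2, a3, b3, c3, d3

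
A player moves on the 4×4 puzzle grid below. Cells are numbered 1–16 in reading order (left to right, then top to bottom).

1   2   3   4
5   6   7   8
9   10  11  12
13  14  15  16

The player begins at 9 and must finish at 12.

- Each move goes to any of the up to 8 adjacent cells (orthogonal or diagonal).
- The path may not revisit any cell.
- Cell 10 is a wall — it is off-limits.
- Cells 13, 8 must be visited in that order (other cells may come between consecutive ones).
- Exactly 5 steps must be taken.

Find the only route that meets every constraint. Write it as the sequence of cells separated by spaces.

The waypoints must appear in the order 13, 8, with no cell reused.
Route from 9: down 1 to 13, right 1 to 14, up-right 2 to 8, down 1 to 12 — 5 moves in all.
Check: order respected (13 at step 1, 8 at step 4); 5 moves as required.

9 13 14 11 8 12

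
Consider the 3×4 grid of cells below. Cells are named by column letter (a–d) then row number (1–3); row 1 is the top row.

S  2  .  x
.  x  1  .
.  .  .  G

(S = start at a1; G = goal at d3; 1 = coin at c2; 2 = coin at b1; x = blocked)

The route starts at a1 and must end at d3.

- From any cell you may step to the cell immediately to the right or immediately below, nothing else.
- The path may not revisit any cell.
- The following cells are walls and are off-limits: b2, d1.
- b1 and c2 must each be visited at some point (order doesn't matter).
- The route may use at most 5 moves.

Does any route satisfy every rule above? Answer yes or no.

One route that works: a1 → b1 → c1 → c2 → c3 → d3.

yes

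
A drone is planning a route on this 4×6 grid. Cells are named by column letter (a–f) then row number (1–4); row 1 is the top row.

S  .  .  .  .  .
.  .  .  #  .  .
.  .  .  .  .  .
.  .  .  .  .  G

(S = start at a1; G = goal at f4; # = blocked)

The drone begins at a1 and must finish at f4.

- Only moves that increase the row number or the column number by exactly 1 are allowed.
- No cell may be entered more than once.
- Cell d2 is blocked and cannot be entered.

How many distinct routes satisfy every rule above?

32

A right/down-only route from a1 to f4 makes exactly 3 down-moves and 5 right-moves in some order.
With no other constraints that would be C(8,3) = 56 routes.
Subtract routes through each blocked cell (inclusion–exclusion for overlaps): − through d2: 24 → 32.
That gives 32 routes.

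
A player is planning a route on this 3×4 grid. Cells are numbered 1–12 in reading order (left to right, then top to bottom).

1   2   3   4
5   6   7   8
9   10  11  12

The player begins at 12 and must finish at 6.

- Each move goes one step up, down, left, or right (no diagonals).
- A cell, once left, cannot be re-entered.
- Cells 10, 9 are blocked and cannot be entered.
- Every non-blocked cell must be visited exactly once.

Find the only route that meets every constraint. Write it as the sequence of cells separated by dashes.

Need to visit all 10 open cells exactly once, starting at 12 and ending at 6.
Route from 12: left to 11, up to 7, right to 8, up to 4, 3× left (reaching 1), down to 5, right to 6 — 9 moves in all.
Check: all 10 open cells covered.

12 - 11 - 7 - 8 - 4 - 3 - 2 - 1 - 5 - 6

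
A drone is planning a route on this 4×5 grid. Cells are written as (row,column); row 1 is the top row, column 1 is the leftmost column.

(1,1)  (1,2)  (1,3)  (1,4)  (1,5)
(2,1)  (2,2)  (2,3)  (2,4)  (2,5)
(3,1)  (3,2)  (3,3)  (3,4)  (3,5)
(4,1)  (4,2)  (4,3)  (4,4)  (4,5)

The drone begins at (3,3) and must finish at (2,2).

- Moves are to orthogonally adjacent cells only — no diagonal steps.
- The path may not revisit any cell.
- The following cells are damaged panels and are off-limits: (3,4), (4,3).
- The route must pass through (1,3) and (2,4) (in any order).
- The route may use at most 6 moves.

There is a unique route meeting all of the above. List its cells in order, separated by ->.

(3,3) -> (2,3) -> (2,4) -> (1,4) -> (1,3) -> (1,2) -> (2,2)

The 6-move cap with required stops at (1,3), (2,4) leaves no slack for detours.
Route from (3,3): up 1 to (2,3), right 1 to (2,4), up 1 to (1,4), left 2 to (1,2), down 1 to (2,2) — 6 moves in all.
Check: all required cells visited; 6 ≤ 6 moves.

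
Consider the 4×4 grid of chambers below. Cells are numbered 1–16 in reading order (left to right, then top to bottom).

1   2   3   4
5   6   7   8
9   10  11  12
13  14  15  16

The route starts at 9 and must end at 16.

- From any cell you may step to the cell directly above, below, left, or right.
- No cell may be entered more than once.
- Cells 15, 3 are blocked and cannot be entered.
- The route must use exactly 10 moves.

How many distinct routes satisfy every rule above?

1

Need simple routes of exactly 10 moves from 9 to 16 (Manhattan distance 4, so 3 moves are spent on a detour and 3 undoing it).
Enumerating: 9 5 1 2 6 10 11 7 8 12 16.
That gives 1 route.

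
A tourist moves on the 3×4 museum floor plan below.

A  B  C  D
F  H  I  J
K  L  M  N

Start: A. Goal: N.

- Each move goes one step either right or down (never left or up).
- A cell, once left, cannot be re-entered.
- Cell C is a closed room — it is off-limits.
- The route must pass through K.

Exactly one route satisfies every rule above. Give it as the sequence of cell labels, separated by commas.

Moves only go right or down, so the column and row indices never decrease.
Route from A: 2× down (reaching K), 3× right (reaching N) — 5 moves in all.
Check: all required cells visited.

A, F, K, L, M, N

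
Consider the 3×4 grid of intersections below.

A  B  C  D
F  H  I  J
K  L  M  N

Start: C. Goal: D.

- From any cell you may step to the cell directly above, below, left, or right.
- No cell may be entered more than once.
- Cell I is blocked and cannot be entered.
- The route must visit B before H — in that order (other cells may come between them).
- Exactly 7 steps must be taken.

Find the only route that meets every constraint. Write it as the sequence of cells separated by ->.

C -> B -> H -> L -> M -> N -> J -> D

The waypoints must appear in the order B, H, with no cell reused.
Route from C: left 1 to B, down 2 to L, right 2 to N, up 2 to D — 7 moves in all.
Check: order respected (B at step 1, H at step 2); 7 moves as required.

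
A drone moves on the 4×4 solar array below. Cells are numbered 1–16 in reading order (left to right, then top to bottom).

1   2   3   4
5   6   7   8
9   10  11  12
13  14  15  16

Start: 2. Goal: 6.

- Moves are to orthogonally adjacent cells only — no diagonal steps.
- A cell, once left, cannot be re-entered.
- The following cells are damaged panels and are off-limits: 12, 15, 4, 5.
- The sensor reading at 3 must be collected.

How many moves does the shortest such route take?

3

Any route passes through 3 somewhere between 2 and 6. Summing Manhattan distances along the two legs (2 → 3 → 6) gives a lower bound of 1 + 2 = 3 moves.
A route of 3 moves achieves this: 2 → 3 → 7 → 6.
Since 3 matches the lower bound, it is optimal.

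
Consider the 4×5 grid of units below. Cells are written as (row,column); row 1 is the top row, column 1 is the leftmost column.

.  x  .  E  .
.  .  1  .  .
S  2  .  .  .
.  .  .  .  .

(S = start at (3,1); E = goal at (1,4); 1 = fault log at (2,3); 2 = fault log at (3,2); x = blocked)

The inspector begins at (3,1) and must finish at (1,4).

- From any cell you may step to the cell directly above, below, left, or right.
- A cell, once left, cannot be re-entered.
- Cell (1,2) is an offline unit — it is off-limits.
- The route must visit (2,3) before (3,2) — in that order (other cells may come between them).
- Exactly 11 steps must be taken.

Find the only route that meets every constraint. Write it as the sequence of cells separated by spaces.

(3,1) (2,1) (2,2) (2,3) (3,3) (3,2) (4,2) (4,3) (4,4) (3,4) (2,4) (1,4)

The waypoints must appear in the order (2,3), (3,2), with no cell reused.
Route from (3,1): up to (2,1), 2× right (reaching (2,3)), down to (3,3), left to (3,2), down to (4,2), 2× right (reaching (4,4)), 3× up (reaching (1,4)) — 11 moves in all.
Check: order respected (1 at step 3, 2 at step 5); 11 moves as required.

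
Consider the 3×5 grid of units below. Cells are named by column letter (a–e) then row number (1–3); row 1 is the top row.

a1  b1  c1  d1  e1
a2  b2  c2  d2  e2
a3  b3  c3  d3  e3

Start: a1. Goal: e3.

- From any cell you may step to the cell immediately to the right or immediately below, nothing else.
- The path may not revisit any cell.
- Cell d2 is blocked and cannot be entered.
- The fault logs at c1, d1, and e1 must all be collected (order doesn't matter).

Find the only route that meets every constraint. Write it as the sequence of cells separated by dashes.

a1 - b1 - c1 - d1 - e1 - e2 - e3

Moves only go right or down, so the column and row indices never decrease.
Route from a1: 4× right (reaching e1), 2× down (reaching e3) — 6 moves in all.
Check: all required cells visited.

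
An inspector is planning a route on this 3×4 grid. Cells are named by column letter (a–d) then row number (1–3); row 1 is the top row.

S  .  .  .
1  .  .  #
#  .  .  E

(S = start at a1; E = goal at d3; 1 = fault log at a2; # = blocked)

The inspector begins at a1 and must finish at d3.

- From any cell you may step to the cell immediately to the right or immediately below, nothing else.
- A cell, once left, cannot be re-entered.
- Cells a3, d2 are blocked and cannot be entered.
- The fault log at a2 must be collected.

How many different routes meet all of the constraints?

2

A right/down-only route from a1 to d3 makes exactly 2 down-moves and 3 right-moves in some order.
With no other constraints that would be C(5,2) = 10 routes.
Split at a2 and multiply the segment counts (each segment already excludes blocked cells): a1→a2: 1; a2→d3: 2; product = 2.
That gives 2 routes.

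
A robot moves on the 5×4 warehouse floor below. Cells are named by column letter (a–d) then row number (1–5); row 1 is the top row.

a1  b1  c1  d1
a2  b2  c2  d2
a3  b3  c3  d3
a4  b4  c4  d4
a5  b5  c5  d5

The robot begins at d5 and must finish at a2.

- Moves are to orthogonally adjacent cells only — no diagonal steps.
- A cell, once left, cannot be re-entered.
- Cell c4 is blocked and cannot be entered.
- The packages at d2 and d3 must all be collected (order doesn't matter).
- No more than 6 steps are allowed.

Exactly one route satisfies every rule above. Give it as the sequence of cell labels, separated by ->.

d5 -> d4 -> d3 -> d2 -> c2 -> b2 -> a2

The 6-move cap with required stops at d2, d3 leaves no slack for detours.
Route from d5: up 3 to d2, left 3 to a2 — 6 moves in all.
Check: all required cells visited; 6 ≤ 6 moves.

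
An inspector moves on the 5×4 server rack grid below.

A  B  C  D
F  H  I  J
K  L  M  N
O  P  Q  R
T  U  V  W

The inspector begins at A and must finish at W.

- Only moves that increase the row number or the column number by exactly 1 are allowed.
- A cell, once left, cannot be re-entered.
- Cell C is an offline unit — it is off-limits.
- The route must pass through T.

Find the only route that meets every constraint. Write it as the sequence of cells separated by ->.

Moves only go right or down, so the column and row indices never decrease.
Route from A: 4× down (reaching T), 3× right (reaching W) — 7 moves in all.
Check: all required cells visited.

A -> F -> K -> O -> T -> U -> V -> W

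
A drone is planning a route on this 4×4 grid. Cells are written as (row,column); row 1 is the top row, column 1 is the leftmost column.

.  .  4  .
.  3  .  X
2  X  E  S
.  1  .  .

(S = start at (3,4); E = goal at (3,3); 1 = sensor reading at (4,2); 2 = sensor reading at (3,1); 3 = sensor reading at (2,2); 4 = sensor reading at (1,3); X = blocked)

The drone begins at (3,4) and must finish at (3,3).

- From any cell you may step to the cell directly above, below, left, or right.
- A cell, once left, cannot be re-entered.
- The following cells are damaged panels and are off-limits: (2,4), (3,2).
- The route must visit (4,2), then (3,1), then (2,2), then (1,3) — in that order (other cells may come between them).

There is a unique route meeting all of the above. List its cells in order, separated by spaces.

(3,4) (4,4) (4,3) (4,2) (4,1) (3,1) (2,1) (2,2) (1,2) (1,3) (2,3) (3,3)

The waypoints must appear in the order (4,2), (3,1), (2,2), (1,3), with no cell reused.
Route from (3,4): down to (4,4), 3× left (reaching (4,1)), 2× up (reaching (2,1)), right to (2,2), up to (1,2), right to (1,3), 2× down (reaching (3,3)) — 11 moves in all.
Check: order respected (1 at step 3, 2 at step 5, 3 at step 7, 4 at step 9).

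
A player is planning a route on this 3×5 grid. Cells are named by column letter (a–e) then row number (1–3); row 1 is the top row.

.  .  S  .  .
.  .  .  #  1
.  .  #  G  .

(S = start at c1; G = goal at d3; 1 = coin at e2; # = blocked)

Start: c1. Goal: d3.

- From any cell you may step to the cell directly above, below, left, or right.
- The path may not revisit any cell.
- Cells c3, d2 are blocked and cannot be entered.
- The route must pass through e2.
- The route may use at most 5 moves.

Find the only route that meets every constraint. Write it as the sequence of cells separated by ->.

c1 -> d1 -> e1 -> e2 -> e3 -> d3

Any route must reach e2 and still end at d3 within 5 moves, so the order of the required stops is forced.
Route from c1: 2× right (reaching e1), 2× down (reaching e3), left to d3 — 5 moves in all.
Check: all required cells visited; 5 ≤ 5 moves.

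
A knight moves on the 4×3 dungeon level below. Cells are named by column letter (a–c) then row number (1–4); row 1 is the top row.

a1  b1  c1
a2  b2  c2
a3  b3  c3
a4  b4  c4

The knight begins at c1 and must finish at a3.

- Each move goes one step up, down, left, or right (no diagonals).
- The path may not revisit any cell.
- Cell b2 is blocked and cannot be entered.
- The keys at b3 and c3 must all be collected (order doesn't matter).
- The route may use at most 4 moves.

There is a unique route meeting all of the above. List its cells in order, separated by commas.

c1, c2, c3, b3, a3

The budget equals the shortest possible length, so every move has to be on a shortest route through the required cells.
Route from c1: down 2 to c3, left 2 to a3 — 4 moves in all.
Check: all required cells visited; 4 ≤ 4 moves.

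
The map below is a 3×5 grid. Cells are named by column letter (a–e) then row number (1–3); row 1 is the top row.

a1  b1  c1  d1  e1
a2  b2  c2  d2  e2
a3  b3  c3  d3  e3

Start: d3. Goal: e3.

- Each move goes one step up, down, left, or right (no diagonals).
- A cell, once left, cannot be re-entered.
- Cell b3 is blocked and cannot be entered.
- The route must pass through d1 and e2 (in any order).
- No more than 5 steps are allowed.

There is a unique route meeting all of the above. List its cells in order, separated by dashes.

Any route must reach d1 and e2 and still end at e3 within 5 moves, so the order of the required stops is forced.
Route from d3: up 2 to d1, right 1 to e1, down 2 to e3 — 5 moves in all.
Check: all required cells visited; 5 ≤ 5 moves.

d3 - d2 - d1 - e1 - e2 - e3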